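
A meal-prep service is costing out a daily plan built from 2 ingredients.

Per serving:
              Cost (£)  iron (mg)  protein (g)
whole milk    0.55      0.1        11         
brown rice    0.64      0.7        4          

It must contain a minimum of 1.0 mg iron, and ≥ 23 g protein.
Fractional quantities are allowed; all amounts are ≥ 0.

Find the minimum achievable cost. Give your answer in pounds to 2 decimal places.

£1.67

Treat it as an LP. Let x1 = servings of whole milk, x2 = servings of brown rice.
Minimize 0.55x1 + 0.64x2 subject to:
  0.1x1 + 0.7x2 ≥ 1   (iron)
  11x1 + 4x2 ≥ 23   (protein)
  x1, x2 ≥ 0.
Both inputs are positive at the optimum. There the iron and protein constraints are tight.
Solving gives x1 = 1.658, x2 = 1.192.
Cost = 0.55·1.658 + 0.64·1.192 = 1.6748.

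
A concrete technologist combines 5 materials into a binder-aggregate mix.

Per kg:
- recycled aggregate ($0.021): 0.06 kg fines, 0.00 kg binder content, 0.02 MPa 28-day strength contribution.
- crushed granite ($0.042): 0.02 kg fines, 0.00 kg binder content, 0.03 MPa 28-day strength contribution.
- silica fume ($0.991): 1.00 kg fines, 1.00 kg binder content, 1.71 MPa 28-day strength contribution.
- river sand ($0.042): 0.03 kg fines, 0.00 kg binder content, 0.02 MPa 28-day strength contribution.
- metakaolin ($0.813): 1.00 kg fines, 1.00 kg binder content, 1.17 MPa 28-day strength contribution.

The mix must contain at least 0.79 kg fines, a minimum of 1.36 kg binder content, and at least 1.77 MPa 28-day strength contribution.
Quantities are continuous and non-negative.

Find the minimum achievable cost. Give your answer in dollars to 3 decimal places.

$1.165

Let x1 = kg of recycled aggregate, x2 = kg of crushed granite, x3 = kg of silica fume, x4 = kg of river sand, x5 = kg of metakaolin.
min 0.021x1 + 0.042x2 + 0.991x3 + 0.042x4 + 0.813x5 s.t.:
  0.06x1 + 0.02x2 + 1x3 + 0.03x4 + 1x5 ≥ 0.79   (fines)
  1x3 + 1x5 ≥ 1.36   (binder content)
  0.02x1 + 0.03x2 + 1.71x3 + 0.02x4 + 1.17x5 ≥ 1.77   (28-day strength contribution)
  x1, x2, x3, x4, x5 ≥ 0.
The optimal basis is {silica fume, metakaolin}; recycled aggregate, crushed granite, river sand drop out. There the binder content and 28-day strength contribution constraints are tight.
Solving gives x3 = 0.3311, x5 = 1.029.
Objective = 0.991·0.3311 + 0.813·1.029 = 1.16470.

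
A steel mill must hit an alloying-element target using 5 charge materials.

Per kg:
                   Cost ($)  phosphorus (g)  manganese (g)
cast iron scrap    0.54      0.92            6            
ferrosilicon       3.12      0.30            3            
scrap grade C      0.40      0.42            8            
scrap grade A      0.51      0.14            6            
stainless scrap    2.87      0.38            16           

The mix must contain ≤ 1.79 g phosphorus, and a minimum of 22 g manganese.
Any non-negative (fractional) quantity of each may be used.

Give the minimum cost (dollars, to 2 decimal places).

$1.10

Treat it as an LP. Let x1 = kg of cast iron scrap, x2 = kg of ferrosilicon, x3 = kg of scrap grade C, x4 = kg of scrap grade A, x5 = kg of stainless scrap.
Minimise 0.54x1 + 3.12x2 + 0.4x3 + 0.51x4 + 2.87x5 with:
  0.92x1 + 0.3x2 + 0.42x3 + 0.14x4 + 0.38x5 ≤ 1.79   (phosphorus)
  6x1 + 3x2 + 8x3 + 6x4 + 16x5 ≥ 22   (manganese)
  x1, x2, x3, x4, x5 ≥ 0.
The optimal basis is {scrap grade C}; cast iron scrap, ferrosilicon, scrap grade A, stainless scrap drop out. The manganese requirement is met with equality.
Solving gives x3 = 2.75.
Cost = 0.4·2.75 = 1.1000.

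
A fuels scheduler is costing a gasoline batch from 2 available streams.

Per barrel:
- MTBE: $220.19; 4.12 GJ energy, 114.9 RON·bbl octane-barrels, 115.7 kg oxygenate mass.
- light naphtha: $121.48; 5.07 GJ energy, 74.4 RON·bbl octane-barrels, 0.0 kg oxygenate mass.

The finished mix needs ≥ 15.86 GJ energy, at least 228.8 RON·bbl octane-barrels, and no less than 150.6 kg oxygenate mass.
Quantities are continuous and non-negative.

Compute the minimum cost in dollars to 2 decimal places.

Let x1 = barrels of MTBE, x2 = barrels of light naphtha.
Minimize 220.19x1 + 121.48x2 s.t.:
  4.12x1 + 5.07x2 ≥ 15.86   (energy)
  114.9x1 + 74.4x2 ≥ 228.8   (octane-barrels)
  115.7x1 ≥ 150.6   (oxygenate mass)
  x1, x2 ≥ 0.
Both inputs are positive at the optimum. The energy and oxygenate mass requirements are met with equality.
That vertex is x1 = 1.30164, x2 = 2.07046.
Total cost: 220.19·1.30164 + 121.48·2.07046 = 538.1276.

$538.13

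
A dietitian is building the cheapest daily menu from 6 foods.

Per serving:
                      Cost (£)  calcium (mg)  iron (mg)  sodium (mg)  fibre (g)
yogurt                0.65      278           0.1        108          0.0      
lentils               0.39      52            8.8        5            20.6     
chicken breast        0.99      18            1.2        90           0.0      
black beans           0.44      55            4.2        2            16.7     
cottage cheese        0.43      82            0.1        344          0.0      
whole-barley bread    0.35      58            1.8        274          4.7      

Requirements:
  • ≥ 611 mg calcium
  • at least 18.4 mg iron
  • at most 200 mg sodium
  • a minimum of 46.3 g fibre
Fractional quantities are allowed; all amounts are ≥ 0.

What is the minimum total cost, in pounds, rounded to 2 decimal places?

£2.07

Let x1 = servings of yogurt, x2 = servings of lentils, x3 = servings of chicken breast, x4 = servings of black beans, x5 = servings of cottage cheese, x6 = servings of whole-barley bread.
Minimise 0.65x1 + 0.39x2 + 0.99x3 + 0.44x4 + 0.43x5 + 0.35x6 s.t.:
  278x1 + 52x2 + 18x3 + 55x4 + 82x5 + 58x6 ≥ 611   (calcium)
  0.1x1 + 8.8x2 + 1.2x3 + 4.2x4 + 0.1x5 + 1.8x6 ≥ 18.4   (iron)
  108x1 + 5x2 + 90x3 + 2x4 + 344x5 + 274x6 ≤ 200   (sodium)
  20.6x2 + 16.7x4 + 4.7x6 ≥ 46.3   (fibre)
  x1, x2, x3, x4, x5, x6 ≥ 0.
The minimum-cost mix takes nothing from chicken breast, cottage cheese, whole-barley bread — only yogurt, lentils, black beans. There the calcium, sodium, fibre constraints are tight.
Solving gives x1 = 1.756, x2 = 1.879, x4 = 0.4544.
Hence cost = 0.65·1.756 + 0.39·1.879 + 0.44·0.4544 = £2.0741.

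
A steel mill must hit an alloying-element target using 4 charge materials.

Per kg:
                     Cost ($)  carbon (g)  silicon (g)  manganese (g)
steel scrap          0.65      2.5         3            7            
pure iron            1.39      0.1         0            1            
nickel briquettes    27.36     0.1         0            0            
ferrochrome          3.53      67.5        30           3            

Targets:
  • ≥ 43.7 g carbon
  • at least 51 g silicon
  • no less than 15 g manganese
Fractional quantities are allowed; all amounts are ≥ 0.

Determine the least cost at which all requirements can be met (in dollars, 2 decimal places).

Treat it as an LP. Let x1 = kg of steel scrap, x2 = kg of pure iron, x3 = kg of nickel briquettes, x4 = kg of ferrochrome.
min 0.65x1 + 1.39x2 + 27.36x3 + 3.53x4 s.t.:
  2.5x1 + 0.1x2 + 0.1x3 + 67.5x4 ≥ 43.7   (carbon)
  3x1 + 30x4 ≥ 51   (silicon)
  7x1 + 1x2 + 3x4 ≥ 15   (manganese)
  x1, x2, x3, x4 ≥ 0.
The optimal basis is {steel scrap, ferrochrome}; pure iron, nickel briquettes drop out. The silicon and manganese requirements are met with equality.
That vertex is x1 = 1.478, x4 = 1.552.
Hence cost = 0.65·1.478 + 3.53·1.552 = $6.4393.

$6.44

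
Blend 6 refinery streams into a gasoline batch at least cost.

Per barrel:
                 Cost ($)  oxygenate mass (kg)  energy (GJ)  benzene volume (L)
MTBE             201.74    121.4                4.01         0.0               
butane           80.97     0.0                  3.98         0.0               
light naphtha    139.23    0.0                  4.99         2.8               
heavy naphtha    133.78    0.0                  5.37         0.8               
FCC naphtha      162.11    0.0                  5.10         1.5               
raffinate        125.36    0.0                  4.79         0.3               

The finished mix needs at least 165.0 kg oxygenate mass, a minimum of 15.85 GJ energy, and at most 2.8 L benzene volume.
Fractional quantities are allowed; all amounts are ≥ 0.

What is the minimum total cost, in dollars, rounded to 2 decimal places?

$485.77

Let x1 = barrels of MTBE, x2 = barrels of butane, x3 = barrels of light naphtha, x4 = barrels of heavy naphtha, x5 = barrels of FCC naphtha, x6 = barrels of raffinate.
Minimise 201.74x1 + 80.97x2 + 139.23x3 + 133.78x4 + 162.11x5 + 125.36x6 subject to:
  121.4x1 ≥ 165   (oxygenate mass)
  4.01x1 + 3.98x2 + 4.99x3 + 5.37x4 + 5.1x5 + 4.79x6 ≥ 15.85   (energy)
  2.8x3 + 0.8x4 + 1.5x5 + 0.3x6 ≤ 2.8   (benzene volume)
  x1, x2, x3, x4, x5, x6 ≥ 0.
The minimum-cost mix takes nothing from light naphtha, heavy naphtha, FCC naphtha, raffinate — only MTBE, butane. There the oxygenate mass and energy constraints are tight.
Solving gives x1 = 1.35914, x2 = 2.61302.
Hence cost = 201.74·1.35914 + 80.97·2.61302 = $485.7691.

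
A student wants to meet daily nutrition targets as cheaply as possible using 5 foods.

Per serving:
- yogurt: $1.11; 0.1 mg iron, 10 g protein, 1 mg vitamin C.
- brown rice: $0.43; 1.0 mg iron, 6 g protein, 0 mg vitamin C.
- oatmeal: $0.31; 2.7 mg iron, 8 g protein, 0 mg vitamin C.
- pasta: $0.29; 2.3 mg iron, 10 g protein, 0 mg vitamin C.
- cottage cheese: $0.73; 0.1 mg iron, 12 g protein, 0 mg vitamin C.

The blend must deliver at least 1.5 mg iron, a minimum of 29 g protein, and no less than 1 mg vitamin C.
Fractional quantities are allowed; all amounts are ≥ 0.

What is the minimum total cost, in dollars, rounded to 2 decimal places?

Set it up as a linear program. Let x1 = servings of yogurt, x2 = servings of brown rice, x3 = servings of oatmeal, x4 = servings of pasta, x5 = servings of cottage cheese.
min 1.11x1 + 0.43x2 + 0.31x3 + 0.29x4 + 0.73x5 with:
  0.1x1 + 1x2 + 2.7x3 + 2.3x4 + 0.1x5 ≥ 1.5   (iron)
  10x1 + 6x2 + 8x3 + 10x4 + 12x5 ≥ 29   (protein)
  1x1 ≥ 1   (vitamin C)
  x1, x2, x3, x4, x5 ≥ 0.
At the optimum only yogurt, pasta are positive (brown rice, oatmeal, cottage cheese = 0). The protein and vitamin C requirements are met with equality.
So yogurt = 1 serving, pasta = 1.9 servings.
Total cost: 1.11·1 + 0.29·1.9 = 1.6610.

$1.66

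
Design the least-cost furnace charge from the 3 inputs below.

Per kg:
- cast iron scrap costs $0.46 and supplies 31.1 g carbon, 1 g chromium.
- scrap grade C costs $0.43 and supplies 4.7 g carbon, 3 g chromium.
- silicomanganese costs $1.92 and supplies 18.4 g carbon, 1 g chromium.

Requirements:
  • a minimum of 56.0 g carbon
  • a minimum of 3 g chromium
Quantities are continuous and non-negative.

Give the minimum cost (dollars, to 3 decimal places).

This is a linear program. Let x1 = kg of cast iron scrap, x2 = kg of scrap grade C, x3 = kg of silicomanganese.
Minimise 0.46x1 + 0.43x2 + 1.92x3 with:
  31.1x1 + 4.7x2 + 18.4x3 ≥ 56   (carbon)
  1x1 + 3x2 + 1x3 ≥ 3   (chromium)
  x1, x2, x3 ≥ 0.
The optimal basis is {cast iron scrap, scrap grade C}; silicomanganese drops out. There the carbon and chromium constraints are tight.
Optimal quantities: cast iron scrap = 1.737 kg, scrap grade C = 0.421 kg.
Objective = 0.46·1.737 + 0.43·0.421 = 0.98005.

$0.980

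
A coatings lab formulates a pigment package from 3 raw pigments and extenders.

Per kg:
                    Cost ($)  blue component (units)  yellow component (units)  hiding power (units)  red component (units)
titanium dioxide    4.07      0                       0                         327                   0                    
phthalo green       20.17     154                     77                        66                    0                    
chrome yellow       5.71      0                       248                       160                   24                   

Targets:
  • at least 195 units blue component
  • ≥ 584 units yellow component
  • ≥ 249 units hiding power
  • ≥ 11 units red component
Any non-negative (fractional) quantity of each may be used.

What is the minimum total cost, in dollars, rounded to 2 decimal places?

$36.74

Let x1 = kg of titanium dioxide, x2 = kg of phthalo green, x3 = kg of chrome yellow.
Minimise 4.07x1 + 20.17x2 + 5.71x3 s.t.:
  154x2 ≥ 195   (blue component)
  77x2 + 248x3 ≥ 584   (yellow component)
  327x1 + 66x2 + 160x3 ≥ 249   (hiding power)
  24x3 ≥ 11   (red component)
  x1, x2, x3 ≥ 0.
The cheapest feasible vertex uses only phthalo green, chrome yellow; titanium dioxide is not used. The blue component and yellow component requirements are met with equality.
Optimal quantities: phthalo green = 1.266 kg, chrome yellow = 1.962 kg.
Objective = 20.17·1.266 + 5.71·1.962 = 36.7382.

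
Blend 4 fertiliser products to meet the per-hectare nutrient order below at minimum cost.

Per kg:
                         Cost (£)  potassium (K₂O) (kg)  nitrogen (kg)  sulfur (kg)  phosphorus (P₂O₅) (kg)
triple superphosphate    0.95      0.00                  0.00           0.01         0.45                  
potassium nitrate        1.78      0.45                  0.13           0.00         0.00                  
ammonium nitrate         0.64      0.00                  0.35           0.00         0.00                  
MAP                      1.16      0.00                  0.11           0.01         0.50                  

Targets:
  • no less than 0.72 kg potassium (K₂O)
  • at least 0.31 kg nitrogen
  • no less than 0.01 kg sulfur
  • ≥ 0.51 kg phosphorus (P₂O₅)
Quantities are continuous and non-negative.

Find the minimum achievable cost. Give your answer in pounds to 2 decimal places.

Let x1 = kg of triple superphosphate, x2 = kg of potassium nitrate, x3 = kg of ammonium nitrate, x4 = kg of MAP.
Minimize 0.95x1 + 1.78x2 + 0.64x3 + 1.16x4 s.t.:
  0.45x2 ≥ 0.72   (potassium (K₂O))
  0.13x2 + 0.35x3 + 0.11x4 ≥ 0.31   (nitrogen)
  0.01x1 + 0.01x4 ≥ 0.01   (sulfur)
  0.45x1 + 0.5x4 ≥ 0.51   (phosphorus (P₂O₅))
  x1, x2, x3, x4 ≥ 0.
The cheapest feasible vertex uses only triple superphosphate, potassium nitrate, MAP; ammonium nitrate is not used. The potassium (K₂O), nitrogen, phosphorus (P₂O₅) requirements are met with equality.
Solving gives x1 = 0.103, x2 = 1.6, x4 = 0.9273.
Cost = 0.95·0.103 + 1.78·1.6 + 1.16·0.9273 = 4.0215.

£4.02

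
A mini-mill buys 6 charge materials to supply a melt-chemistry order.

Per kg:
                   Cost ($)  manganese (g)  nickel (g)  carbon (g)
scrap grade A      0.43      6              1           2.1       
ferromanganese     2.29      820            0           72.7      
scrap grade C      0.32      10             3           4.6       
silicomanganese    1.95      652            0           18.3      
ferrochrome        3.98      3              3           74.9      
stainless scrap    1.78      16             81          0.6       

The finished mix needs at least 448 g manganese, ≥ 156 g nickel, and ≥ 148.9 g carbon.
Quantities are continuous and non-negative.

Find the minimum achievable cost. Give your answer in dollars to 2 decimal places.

$8.08

This is a linear program. Let x1 = kg of scrap grade A, x2 = kg of ferromanganese, x3 = kg of scrap grade C, x4 = kg of silicomanganese, x5 = kg of ferrochrome, x6 = kg of stainless scrap.
Minimise 0.43x1 + 2.29x2 + 0.32x3 + 1.95x4 + 3.98x5 + 1.78x6 with:
  6x1 + 820x2 + 10x3 + 652x4 + 3x5 + 16x6 ≥ 448   (manganese)
  1x1 + 3x3 + 3x5 + 81x6 ≥ 156   (nickel)
  2.1x1 + 72.7x2 + 4.6x3 + 18.3x4 + 74.9x5 + 0.6x6 ≥ 148.9   (carbon)
  x1, x2, x3, x4, x5, x6 ≥ 0.
The cheapest feasible vertex uses only ferromanganese, stainless scrap; scrap grade A, scrap grade C, silicomanganese, ferrochrome are not used. The nickel and carbon requirements are met with equality.
So ferromanganese = 2.032 kg, stainless scrap = 1.926 kg.
Total cost: 2.29·2.032 + 1.78·1.926 = 8.0816.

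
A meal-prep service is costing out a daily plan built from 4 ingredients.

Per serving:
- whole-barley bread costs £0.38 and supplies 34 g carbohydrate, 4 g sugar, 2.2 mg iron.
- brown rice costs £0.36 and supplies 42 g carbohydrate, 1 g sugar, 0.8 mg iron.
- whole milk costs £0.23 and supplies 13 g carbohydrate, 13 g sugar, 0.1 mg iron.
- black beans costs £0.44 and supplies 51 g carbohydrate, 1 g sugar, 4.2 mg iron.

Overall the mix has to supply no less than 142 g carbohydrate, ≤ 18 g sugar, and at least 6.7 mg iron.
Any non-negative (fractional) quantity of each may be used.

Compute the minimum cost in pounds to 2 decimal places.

Set it up as a linear program. Let x1 = servings of whole-barley bread, x2 = servings of brown rice, x3 = servings of whole milk, x4 = servings of black beans.
Minimize 0.38x1 + 0.36x2 + 0.23x3 + 0.44x4 subject to:
  34x1 + 42x2 + 13x3 + 51x4 ≥ 142   (carbohydrate)
  4x1 + 1x2 + 13x3 + 1x4 ≤ 18   (sugar)
  2.2x1 + 0.8x2 + 0.1x3 + 4.2x4 ≥ 6.7   (iron)
  x1, x2, x3, x4 ≥ 0.
At the optimum only brown rice, black beans are positive (whole-barley bread, whole milk = 0). The carbohydrate and iron requirements are met with equality.
Optimal quantities: brown rice = 1.878 servings, black beans = 1.237 servings.
Cost = 0.36·1.878 + 0.44·1.237 = 1.2204.

£1.22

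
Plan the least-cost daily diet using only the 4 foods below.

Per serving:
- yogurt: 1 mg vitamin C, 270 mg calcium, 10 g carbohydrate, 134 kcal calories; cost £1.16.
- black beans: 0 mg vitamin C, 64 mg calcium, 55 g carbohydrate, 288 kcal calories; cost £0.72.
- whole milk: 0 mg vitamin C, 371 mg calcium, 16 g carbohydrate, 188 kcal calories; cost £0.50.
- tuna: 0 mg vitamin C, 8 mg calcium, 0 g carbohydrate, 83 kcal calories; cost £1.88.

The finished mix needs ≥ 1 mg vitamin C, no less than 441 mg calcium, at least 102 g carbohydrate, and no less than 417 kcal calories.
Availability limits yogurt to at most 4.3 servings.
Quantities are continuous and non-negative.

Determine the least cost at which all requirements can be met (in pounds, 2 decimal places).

Treat it as an LP. Let x1 = servings of yogurt, x2 = servings of black beans, x3 = servings of whole milk, x4 = servings of tuna.
Minimise 1.16x1 + 0.72x2 + 0.5x3 + 1.88x4 subject to:
  1x1 ≥ 1   (vitamin C)
  270x1 + 64x2 + 371x3 + 8x4 ≥ 441   (calcium)
  10x1 + 55x2 + 16x3 ≥ 102   (carbohydrate)
  134x1 + 288x2 + 188x3 + 83x4 ≥ 417   (calories)
  x1 ≤ 4.3
  x1, x2, x3, x4 ≥ 0.
At the optimum only yogurt, black beans, whole milk are positive (tuna = 0). There the vitamin C, calcium, carbohydrate constraints are tight.
Optimal quantities: yogurt = 1 serving, black beans = 1.62 servings, whole milk = 0.1815 servings.
Hence cost = 1.16·1 + 0.72·1.62 + 0.5·0.1815 = £2.4172.

£2.42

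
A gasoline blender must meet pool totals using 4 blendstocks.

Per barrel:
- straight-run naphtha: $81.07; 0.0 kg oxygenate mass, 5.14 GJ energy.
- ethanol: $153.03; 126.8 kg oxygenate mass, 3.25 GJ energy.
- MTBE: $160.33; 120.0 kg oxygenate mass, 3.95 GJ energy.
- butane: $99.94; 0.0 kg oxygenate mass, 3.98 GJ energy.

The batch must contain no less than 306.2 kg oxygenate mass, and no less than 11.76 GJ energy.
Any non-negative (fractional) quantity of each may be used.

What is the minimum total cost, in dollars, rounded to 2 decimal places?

$431.24

Treat it as an LP. Let x1 = barrels of straight-run naphtha, x2 = barrels of ethanol, x3 = barrels of MTBE, x4 = barrels of butane.
min 81.07x1 + 153.03x2 + 160.33x3 + 99.94x4 subject to:
  126.8x2 + 120x3 ≥ 306.2   (oxygenate mass)
  5.14x1 + 3.25x2 + 3.95x3 + 3.98x4 ≥ 11.76   (energy)
  x1, x2, x3, x4 ≥ 0.
The cheapest feasible vertex uses only straight-run naphtha, ethanol; MTBE, butane are not used. Binding constraints: oxygenate mass and energy.
So straight-run naphtha = 0.76105 barrels, ethanol = 2.4148 barrels.
Cost = 81.07·0.76105 + 153.03·2.4148 = 431.2352.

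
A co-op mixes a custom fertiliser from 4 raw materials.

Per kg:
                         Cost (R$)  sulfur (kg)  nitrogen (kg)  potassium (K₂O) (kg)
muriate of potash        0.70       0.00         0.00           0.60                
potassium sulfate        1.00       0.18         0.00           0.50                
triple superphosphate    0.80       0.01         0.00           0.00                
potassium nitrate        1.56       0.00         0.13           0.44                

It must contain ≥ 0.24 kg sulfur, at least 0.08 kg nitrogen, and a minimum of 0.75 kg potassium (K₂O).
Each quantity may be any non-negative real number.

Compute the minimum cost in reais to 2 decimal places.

R$2.29

Treat it as an LP. Let x1 = kg of muriate of potash, x2 = kg of potassium sulfate, x3 = kg of triple superphosphate, x4 = kg of potassium nitrate.
Minimise 0.7x1 + 1x2 + 0.8x3 + 1.56x4 s.t.:
  0.18x2 + 0.01x3 ≥ 0.24   (sulfur)
  0.13x4 ≥ 0.08   (nitrogen)
  0.6x1 + 0.5x2 + 0.44x4 ≥ 0.75   (potassium (K₂O))
  x1, x2, x3, x4 ≥ 0.
The optimal basis is {potassium sulfate, potassium nitrate}; muriate of potash, triple superphosphate drop out. The sulfur and nitrogen requirements are met with equality.
So potassium sulfate = 1.333 kg, potassium nitrate = 0.6154 kg.
Hence cost = 1·1.333 + 1.56·0.6154 = R$2.2930.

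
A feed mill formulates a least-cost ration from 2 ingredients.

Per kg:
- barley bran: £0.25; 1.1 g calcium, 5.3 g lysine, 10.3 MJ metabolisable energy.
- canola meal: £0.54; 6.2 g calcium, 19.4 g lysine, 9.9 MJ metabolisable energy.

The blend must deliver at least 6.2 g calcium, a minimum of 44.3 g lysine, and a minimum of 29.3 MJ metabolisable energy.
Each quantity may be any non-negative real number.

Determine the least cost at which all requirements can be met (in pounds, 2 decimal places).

£1.32

Let x1 = kg of barley bran, x2 = kg of canola meal.
Minimise 0.25x1 + 0.54x2 s.t.:
  1.1x1 + 6.2x2 ≥ 6.2   (calcium)
  5.3x1 + 19.4x2 ≥ 44.3   (lysine)
  10.3x1 + 9.9x2 ≥ 29.3   (metabolisable energy)
  x1, x2 ≥ 0.
Both inputs are positive at the optimum. The lysine and metabolisable energy requirements are met with equality.
That vertex is x1 = 0.8812, x2 = 2.043.
Total cost: 0.25·0.8812 + 0.54·2.043 = 1.3235.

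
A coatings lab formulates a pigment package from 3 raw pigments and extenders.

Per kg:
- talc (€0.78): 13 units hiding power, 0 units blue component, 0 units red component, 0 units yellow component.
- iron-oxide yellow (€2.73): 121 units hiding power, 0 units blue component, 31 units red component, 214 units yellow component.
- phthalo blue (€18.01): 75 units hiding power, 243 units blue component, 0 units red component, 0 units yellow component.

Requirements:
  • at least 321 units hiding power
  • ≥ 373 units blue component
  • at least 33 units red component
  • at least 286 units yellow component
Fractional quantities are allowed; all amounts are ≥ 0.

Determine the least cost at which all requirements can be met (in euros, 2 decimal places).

Let x1 = kg of talc, x2 = kg of iron-oxide yellow, x3 = kg of phthalo blue.
min 0.78x1 + 2.73x2 + 18.01x3 with:
  13x1 + 121x2 + 75x3 ≥ 321   (hiding power)
  243x3 ≥ 373   (blue component)
  31x2 ≥ 33   (red component)
  214x2 ≥ 286   (yellow component)
  x1, x2, x3 ≥ 0.
The cheapest feasible vertex uses only iron-oxide yellow, phthalo blue; talc is not used. The hiding power and blue component requirements are met with equality.
Solving gives x2 = 1.701, x3 = 1.535.
Cost = 2.73·1.701 + 18.01·1.535 = 32.2891.

€32.29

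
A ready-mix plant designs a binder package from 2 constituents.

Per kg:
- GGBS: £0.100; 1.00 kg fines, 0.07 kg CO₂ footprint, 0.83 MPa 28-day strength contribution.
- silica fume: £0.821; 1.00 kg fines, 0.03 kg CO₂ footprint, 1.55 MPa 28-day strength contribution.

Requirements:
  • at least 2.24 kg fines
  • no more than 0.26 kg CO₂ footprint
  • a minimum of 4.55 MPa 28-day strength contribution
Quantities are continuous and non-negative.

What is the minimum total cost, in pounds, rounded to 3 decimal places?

£1.327

Set it up as a linear program. Let x1 = kg of GGBS, x2 = kg of silica fume.
min 0.1x1 + 0.821x2 with:
  1x1 + 1x2 ≥ 2.24   (fines)
  0.07x1 + 0.03x2 ≤ 0.26   (CO₂ footprint)
  0.83x1 + 1.55x2 ≥ 4.55   (28-day strength contribution)
  x1, x2 ≥ 0.
Both inputs are positive at the optimum. There the CO₂ footprint and 28-day strength contribution constraints are tight.
Optimal quantities: GGBS = 3.188 kg, silica fume = 1.228 kg.
Cost = 0.1·3.188 + 0.821·1.228 = 1.32699.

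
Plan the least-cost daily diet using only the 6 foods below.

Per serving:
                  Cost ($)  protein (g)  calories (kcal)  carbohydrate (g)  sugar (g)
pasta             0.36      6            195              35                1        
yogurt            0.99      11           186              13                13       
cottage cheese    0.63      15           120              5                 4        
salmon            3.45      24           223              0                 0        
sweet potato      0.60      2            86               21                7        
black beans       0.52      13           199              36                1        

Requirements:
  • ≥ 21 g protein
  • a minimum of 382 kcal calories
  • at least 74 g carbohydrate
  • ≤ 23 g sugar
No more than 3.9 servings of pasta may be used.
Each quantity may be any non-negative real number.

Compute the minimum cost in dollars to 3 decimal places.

$0.943

Let x1 = servings of pasta, x2 = servings of yogurt, x3 = servings of cottage cheese, x4 = servings of salmon, x5 = servings of sweet potato, x6 = servings of black beans.
Minimise 0.36x1 + 0.99x2 + 0.63x3 + 3.45x4 + 0.6x5 + 0.52x6 s.t.:
  6x1 + 11x2 + 15x3 + 24x4 + 2x5 + 13x6 ≥ 21   (protein)
  195x1 + 186x2 + 120x3 + 223x4 + 86x5 + 199x6 ≥ 382   (calories)
  35x1 + 13x2 + 5x3 + 21x5 + 36x6 ≥ 74   (carbohydrate)
  1x1 + 13x2 + 4x3 + 7x5 + 1x6 ≤ 23   (sugar)
  x1 ≤ 3.9
  x1, x2, x3, x4, x5, x6 ≥ 0.
At the optimum only pasta, black beans are positive (yogurt, cottage cheese, salmon, sweet potato = 0). The protein and carbohydrate requirements are met with equality.
So pasta = 0.86192 servings, black beans = 1.2176 servings.
Hence cost = 0.36·0.86192 + 0.52·1.2176 = $0.94344.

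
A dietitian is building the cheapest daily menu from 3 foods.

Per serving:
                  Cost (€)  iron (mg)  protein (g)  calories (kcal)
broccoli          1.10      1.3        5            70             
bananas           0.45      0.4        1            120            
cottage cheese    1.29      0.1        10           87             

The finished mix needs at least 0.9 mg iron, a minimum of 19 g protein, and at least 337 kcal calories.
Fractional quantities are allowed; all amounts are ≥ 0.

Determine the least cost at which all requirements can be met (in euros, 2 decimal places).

€2.98

Let x1 = servings of broccoli, x2 = servings of bananas, x3 = servings of cottage cheese.
Minimise 1.1x1 + 0.45x2 + 1.29x3 s.t.:
  1.3x1 + 0.4x2 + 0.1x3 ≥ 0.9   (iron)
  5x1 + 1x2 + 10x3 ≥ 19   (protein)
  70x1 + 120x2 + 87x3 ≥ 337   (calories)
  x1, x2, x3 ≥ 0.
The optimal mix uses every input. Binding constraints: iron, protein, calories.
Solving gives x1 = 0.09364, x2 = 1.52, x3 = 1.701.
Total cost: 1.1·0.09364 + 0.45·1.52 + 1.29·1.701 = 2.9813.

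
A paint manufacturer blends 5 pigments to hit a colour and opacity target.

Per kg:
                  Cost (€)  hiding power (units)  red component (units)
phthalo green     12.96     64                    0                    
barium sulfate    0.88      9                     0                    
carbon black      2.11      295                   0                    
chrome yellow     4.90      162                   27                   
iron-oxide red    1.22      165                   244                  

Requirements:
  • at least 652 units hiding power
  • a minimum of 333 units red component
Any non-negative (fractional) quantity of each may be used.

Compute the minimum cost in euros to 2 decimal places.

€4.72

Let x1 = kg of phthalo green, x2 = kg of barium sulfate, x3 = kg of carbon black, x4 = kg of chrome yellow, x5 = kg of iron-oxide red.
Minimize 12.96x1 + 0.88x2 + 2.11x3 + 4.9x4 + 1.22x5 subject to:
  64x1 + 9x2 + 295x3 + 162x4 + 165x5 ≥ 652   (hiding power)
  27x4 + 244x5 ≥ 333   (red component)
  x1, x2, x3, x4, x5 ≥ 0.
The optimal basis is {carbon black, iron-oxide red}; phthalo green, barium sulfate, chrome yellow drop out. There the hiding power and red component constraints are tight.
That vertex is x3 = 1.447, x5 = 1.365.
Hence cost = 2.11·1.447 + 1.22·1.365 = €4.7185.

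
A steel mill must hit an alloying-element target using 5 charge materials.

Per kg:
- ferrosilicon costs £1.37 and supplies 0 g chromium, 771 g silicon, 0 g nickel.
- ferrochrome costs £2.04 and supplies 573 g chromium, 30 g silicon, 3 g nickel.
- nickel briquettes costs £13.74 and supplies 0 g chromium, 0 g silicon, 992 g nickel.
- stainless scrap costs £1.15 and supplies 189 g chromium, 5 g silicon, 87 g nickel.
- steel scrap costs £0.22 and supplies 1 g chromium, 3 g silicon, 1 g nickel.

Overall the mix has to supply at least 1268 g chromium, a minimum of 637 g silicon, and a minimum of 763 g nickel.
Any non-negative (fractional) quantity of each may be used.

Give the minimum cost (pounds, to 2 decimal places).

Let x1 = kg of ferrosilicon, x2 = kg of ferrochrome, x3 = kg of nickel briquettes, x4 = kg of stainless scrap, x5 = kg of steel scrap.
min 1.37x1 + 2.04x2 + 13.74x3 + 1.15x4 + 0.22x5 subject to:
  573x2 + 189x4 + 1x5 ≥ 1268   (chromium)
  771x1 + 30x2 + 5x4 + 3x5 ≥ 637   (silicon)
  3x2 + 992x3 + 87x4 + 1x5 ≥ 763   (nickel)
  x1, x2, x3, x4, x5 ≥ 0.
The minimum-cost mix takes nothing from ferrochrome, nickel briquettes, steel scrap — only ferrosilicon, stainless scrap. Binding constraints: silicon and nickel.
So ferrosilicon = 0.7693 kg, stainless scrap = 8.77 kg.
Cost = 1.37·0.7693 + 1.15·8.77 = 11.1394.

£11.14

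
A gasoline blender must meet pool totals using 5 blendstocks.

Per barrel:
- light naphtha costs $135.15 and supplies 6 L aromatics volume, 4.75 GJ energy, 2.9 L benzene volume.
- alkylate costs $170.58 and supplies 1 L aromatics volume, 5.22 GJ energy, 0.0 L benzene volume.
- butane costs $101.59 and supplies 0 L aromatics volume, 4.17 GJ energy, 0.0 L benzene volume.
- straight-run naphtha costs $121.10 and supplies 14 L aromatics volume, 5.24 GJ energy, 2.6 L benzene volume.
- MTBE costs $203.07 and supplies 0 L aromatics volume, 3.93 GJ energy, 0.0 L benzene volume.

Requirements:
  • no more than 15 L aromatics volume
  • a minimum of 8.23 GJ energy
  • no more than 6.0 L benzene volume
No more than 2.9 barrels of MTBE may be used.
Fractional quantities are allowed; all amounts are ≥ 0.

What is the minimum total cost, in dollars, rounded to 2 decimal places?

$193.47

Set it up as a linear program. Let x1 = barrels of light naphtha, x2 = barrels of alkylate, x3 = barrels of butane, x4 = barrels of straight-run naphtha, x5 = barrels of MTBE.
Minimize 135.15x1 + 170.58x2 + 101.59x3 + 121.1x4 + 203.07x5 subject to:
  6x1 + 1x2 + 14x4 ≤ 15   (aromatics volume)
  4.75x1 + 5.22x2 + 4.17x3 + 5.24x4 + 3.93x5 ≥ 8.23   (energy)
  2.9x1 + 2.6x4 ≤ 6   (benzene volume)
  x5 ≤ 2.9
  x1, x2, x3, x4, x5 ≥ 0.
At the optimum only butane, straight-run naphtha are positive (light naphtha, alkylate, MTBE = 0). Binding constraints: aromatics volume and energy.
That vertex is x3 = 0.62727, x4 = 1.0714.
Objective = 101.59·0.62727 + 121.1·1.0714 = 193.4709.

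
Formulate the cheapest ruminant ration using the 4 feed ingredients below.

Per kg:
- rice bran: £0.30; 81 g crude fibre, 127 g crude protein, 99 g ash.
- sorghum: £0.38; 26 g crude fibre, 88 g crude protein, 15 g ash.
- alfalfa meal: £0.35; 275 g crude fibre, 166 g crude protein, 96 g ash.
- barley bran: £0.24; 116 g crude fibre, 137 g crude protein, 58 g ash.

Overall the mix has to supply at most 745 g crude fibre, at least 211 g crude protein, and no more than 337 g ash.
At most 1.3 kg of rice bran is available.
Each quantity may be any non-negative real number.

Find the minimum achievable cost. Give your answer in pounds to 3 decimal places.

Treat it as an LP. Let x1 = kg of rice bran, x2 = kg of sorghum, x3 = kg of alfalfa meal, x4 = kg of barley bran.
Minimize 0.3x1 + 0.38x2 + 0.35x3 + 0.24x4 subject to:
  81x1 + 26x2 + 275x3 + 116x4 ≤ 745   (crude fibre)
  127x1 + 88x2 + 166x3 + 137x4 ≥ 211   (crude protein)
  99x1 + 15x2 + 96x3 + 58x4 ≤ 337   (ash)
  x1 ≤ 1.3
  x1, x2, x3, x4 ≥ 0.
The cheapest feasible vertex uses only barley bran; rice bran, sorghum, alfalfa meal are not used. Binding constraint: crude protein.
That vertex is x4 = 1.54.
Objective = 0.24·1.54 = 0.36960.

£0.370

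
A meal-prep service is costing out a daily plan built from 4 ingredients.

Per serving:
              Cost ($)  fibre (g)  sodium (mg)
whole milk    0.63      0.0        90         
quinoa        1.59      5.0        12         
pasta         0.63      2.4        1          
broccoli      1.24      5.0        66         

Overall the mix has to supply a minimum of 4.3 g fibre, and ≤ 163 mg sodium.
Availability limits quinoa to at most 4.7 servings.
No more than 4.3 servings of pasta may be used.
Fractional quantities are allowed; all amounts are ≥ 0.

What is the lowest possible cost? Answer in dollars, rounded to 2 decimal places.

This is a linear program. Let x1 = servings of whole milk, x2 = servings of quinoa, x3 = servings of pasta, x4 = servings of broccoli.
Minimize 0.63x1 + 1.59x2 + 0.63x3 + 1.24x4 s.t.:
  5x2 + 2.4x3 + 5x4 ≥ 4.3   (fibre)
  90x1 + 12x2 + 1x3 + 66x4 ≤ 163   (sodium)
  x2 ≤ 4.7
  x3 ≤ 4.3
  x1, x2, x3, x4 ≥ 0.
The cheapest feasible vertex uses only broccoli; whole milk, quinoa, pasta are not used. The fibre requirement is met with equality.
So broccoli = 0.86 servings.
Objective = 1.24·0.86 = 1.0664.

$1.07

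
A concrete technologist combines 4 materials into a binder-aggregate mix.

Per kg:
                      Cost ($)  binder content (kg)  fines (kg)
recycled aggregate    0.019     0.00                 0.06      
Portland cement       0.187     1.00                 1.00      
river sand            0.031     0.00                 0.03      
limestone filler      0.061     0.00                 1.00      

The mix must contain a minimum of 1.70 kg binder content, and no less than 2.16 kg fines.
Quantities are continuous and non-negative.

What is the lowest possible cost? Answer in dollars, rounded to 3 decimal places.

Treat it as an LP. Let x1 = kg of recycled aggregate, x2 = kg of Portland cement, x3 = kg of river sand, x4 = kg of limestone filler.
min 0.019x1 + 0.187x2 + 0.031x3 + 0.061x4 subject to:
  1x2 ≥ 1.7   (binder content)
  0.06x1 + 1x2 + 0.03x3 + 1x4 ≥ 2.16   (fines)
  x1, x2, x3, x4 ≥ 0.
The optimal basis is {Portland cement, limestone filler}; recycled aggregate, river sand drop out. The binder content and fines requirements are met with equality.
Optimal quantities: Portland cement = 1.7 kg, limestone filler = 0.46 kg.
Cost = 0.187·1.7 + 0.061·0.46 = 0.34596.

$0.346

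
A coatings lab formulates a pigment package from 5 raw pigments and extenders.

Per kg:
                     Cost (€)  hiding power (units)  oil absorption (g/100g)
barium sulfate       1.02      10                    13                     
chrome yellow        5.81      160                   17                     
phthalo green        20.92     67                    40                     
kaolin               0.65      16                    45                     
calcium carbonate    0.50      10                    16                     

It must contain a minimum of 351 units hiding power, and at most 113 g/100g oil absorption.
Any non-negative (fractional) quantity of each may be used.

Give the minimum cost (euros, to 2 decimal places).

€12.75

Treat it as an LP. Let x1 = kg of barium sulfate, x2 = kg of chrome yellow, x3 = kg of phthalo green, x4 = kg of kaolin, x5 = kg of calcium carbonate.
Minimise 1.02x1 + 5.81x2 + 20.92x3 + 0.65x4 + 0.5x5 s.t.:
  10x1 + 160x2 + 67x3 + 16x4 + 10x5 ≥ 351   (hiding power)
  13x1 + 17x2 + 40x3 + 45x4 + 16x5 ≤ 113   (oil absorption)
  x1, x2, x3, x4, x5 ≥ 0.
At the optimum only chrome yellow is positive (barium sulfate, phthalo green, kaolin, calcium carbonate = 0). There the hiding power constraint is tight.
So chrome yellow = 2.194 kg.
Objective = 5.81·2.194 = 12.7471.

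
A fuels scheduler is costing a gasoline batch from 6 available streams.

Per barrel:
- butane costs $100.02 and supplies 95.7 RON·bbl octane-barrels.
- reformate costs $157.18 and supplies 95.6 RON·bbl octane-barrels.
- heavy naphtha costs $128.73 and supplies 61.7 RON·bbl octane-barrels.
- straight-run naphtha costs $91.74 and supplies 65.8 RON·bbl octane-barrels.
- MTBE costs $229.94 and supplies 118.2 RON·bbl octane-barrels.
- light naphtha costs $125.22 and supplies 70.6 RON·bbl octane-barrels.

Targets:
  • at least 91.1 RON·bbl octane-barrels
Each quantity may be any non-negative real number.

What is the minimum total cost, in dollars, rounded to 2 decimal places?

Let x1 = barrels of butane, x2 = barrels of reformate, x3 = barrels of heavy naphtha, x4 = barrels of straight-run naphtha, x5 = barrels of MTBE, x6 = barrels of light naphtha.
Minimize 100.02x1 + 157.18x2 + 128.73x3 + 91.74x4 + 229.94x5 + 125.22x6 with:
  95.7x1 + 95.6x2 + 61.7x3 + 65.8x4 + 118.2x5 + 70.6x6 ≥ 91.1   (octane-barrels)
  x1, x2, x3, x4, x5, x6 ≥ 0.
The optimal basis is {butane}; reformate, heavy naphtha, straight-run naphtha, MTBE, light naphtha drop out. Binding constraint: octane-barrels.
Solving gives x1 = 0.9519.
Total cost: 100.02·0.9519 = 95.2090.

$95.21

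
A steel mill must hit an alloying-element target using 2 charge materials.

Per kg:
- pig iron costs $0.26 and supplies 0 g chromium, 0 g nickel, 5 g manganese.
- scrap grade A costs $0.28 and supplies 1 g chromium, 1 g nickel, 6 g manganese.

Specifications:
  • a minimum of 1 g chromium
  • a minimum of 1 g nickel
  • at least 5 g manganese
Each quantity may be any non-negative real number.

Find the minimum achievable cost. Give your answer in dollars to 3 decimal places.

Set it up as a linear program. Let x1 = kg of pig iron, x2 = kg of scrap grade A.
Minimize 0.26x1 + 0.28x2 subject to:
  1x2 ≥ 1   (chromium)
  1x2 ≥ 1   (nickel)
  5x1 + 6x2 ≥ 5   (manganese)
  x1, x2 ≥ 0.
The cheapest feasible vertex uses only scrap grade A; pig iron is not used. Binding constraints: chromium and nickel.
Optimal quantities: scrap grade A = 1 kg.
Total cost: 0.28·1 = 0.28000.

$0.280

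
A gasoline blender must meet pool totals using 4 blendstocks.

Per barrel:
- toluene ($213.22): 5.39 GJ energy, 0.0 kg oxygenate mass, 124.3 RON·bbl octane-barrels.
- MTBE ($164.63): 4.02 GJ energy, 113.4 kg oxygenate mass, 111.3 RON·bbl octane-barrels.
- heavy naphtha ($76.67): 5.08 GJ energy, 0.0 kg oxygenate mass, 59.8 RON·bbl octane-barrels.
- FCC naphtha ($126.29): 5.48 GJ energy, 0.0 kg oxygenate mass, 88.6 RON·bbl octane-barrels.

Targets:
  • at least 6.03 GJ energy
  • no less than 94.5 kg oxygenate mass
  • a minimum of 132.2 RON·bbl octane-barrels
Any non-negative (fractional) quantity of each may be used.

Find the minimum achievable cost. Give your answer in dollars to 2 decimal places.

Let x1 = barrels of toluene, x2 = barrels of MTBE, x3 = barrels of heavy naphtha, x4 = barrels of FCC naphtha.
Minimise 213.22x1 + 164.63x2 + 76.67x3 + 126.29x4 s.t.:
  5.39x1 + 4.02x2 + 5.08x3 + 5.48x4 ≥ 6.03   (energy)
  113.4x2 ≥ 94.5   (oxygenate mass)
  124.3x1 + 111.3x2 + 59.8x3 + 88.6x4 ≥ 132.2   (octane-barrels)
  x1, x2, x3, x4 ≥ 0.
The optimal basis is {MTBE, heavy naphtha}; toluene, FCC naphtha drop out. There the oxygenate mass and octane-barrels constraints are tight.
Solving gives x2 = 0.8333, x3 = 0.6597.
Cost = 164.63·0.8333 + 76.67·0.6597 = 187.7654.

$187.77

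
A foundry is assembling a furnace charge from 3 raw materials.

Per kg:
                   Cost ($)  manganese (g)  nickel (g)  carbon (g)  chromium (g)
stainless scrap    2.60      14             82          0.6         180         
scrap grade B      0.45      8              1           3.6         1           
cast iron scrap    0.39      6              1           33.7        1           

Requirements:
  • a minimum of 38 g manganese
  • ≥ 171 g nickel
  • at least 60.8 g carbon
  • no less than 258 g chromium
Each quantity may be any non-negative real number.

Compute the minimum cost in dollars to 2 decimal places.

$6.06

This is a linear program. Let x1 = kg of stainless scrap, x2 = kg of scrap grade B, x3 = kg of cast iron scrap.
Minimize 2.6x1 + 0.45x2 + 0.39x3 with:
  14x1 + 8x2 + 6x3 ≥ 38   (manganese)
  82x1 + 1x2 + 1x3 ≥ 171   (nickel)
  0.6x1 + 3.6x2 + 33.7x3 ≥ 60.8   (carbon)
  180x1 + 1x2 + 1x3 ≥ 258   (chromium)
  x1, x2, x3 ≥ 0.
The cheapest feasible vertex uses only stainless scrap, cast iron scrap; scrap grade B is not used. Binding constraints: nickel and carbon.
Optimal quantities: stainless scrap = 2.064 kg, cast iron scrap = 1.767 kg.
Objective = 2.6·2.064 + 0.39·1.767 = 6.0555.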